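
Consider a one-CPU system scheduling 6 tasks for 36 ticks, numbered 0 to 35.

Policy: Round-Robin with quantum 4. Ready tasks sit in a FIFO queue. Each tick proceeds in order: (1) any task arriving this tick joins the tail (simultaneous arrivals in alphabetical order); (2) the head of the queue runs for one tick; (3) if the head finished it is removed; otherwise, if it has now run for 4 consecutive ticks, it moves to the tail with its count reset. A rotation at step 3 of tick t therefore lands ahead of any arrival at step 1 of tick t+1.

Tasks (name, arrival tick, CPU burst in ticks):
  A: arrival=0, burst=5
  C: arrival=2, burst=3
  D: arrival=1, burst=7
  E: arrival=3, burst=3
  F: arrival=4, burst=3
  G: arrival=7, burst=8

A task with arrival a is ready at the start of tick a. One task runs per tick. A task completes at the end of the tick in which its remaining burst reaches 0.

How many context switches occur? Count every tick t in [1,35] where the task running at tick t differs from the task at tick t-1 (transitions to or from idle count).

context switches = 9

t=0: queue=[A] q_used=0 → run A
t=1: queue=[A,D] q_used=1 → run A
t=2: queue=[A,D,C] q_used=2 → run A
t=3: queue=[A,D,C,E] q_used=3 → run A
t=4: queue=[D,C,E,A,F] q_used=0 → run D
t=5: queue=[D,C,E,A,F] q_used=1 → run D
t=6: queue=[D,C,E,A,F] q_used=2 → run D
t=7: queue=[D,C,E,A,F,G] q_used=3 → run D
t=8: queue=[C,E,A,F,G,D] q_used=0 → run C
t=9: queue=[C,E,A,F,G,D] q_used=1 → run C
t=10: queue=[C,E,A,F,G,D] q_used=2 → run C
t=11: queue=[E,A,F,G,D] q_used=0 → run E
t=12: queue=[E,A,F,G,D] q_used=1 → run E
t=13: queue=[E,A,F,G,D] q_used=2 → run E
t=14: queue=[A,F,G,D] q_used=0 → run A
t=15: queue=[F,G,D] q_used=0 → run F
t=16: queue=[F,G,D] q_used=1 → run F
t=17: queue=[F,G,D] q_used=2 → run F
t=18: queue=[G,D] q_used=0 → run G
t=19: queue=[G,D] q_used=1 → run G
t=20: queue=[G,D] q_used=2 → run G
t=21: queue=[G,D] q_used=3 → run G
t=22: queue=[D,G] q_used=0 → run D
t=23: queue=[D,G] q_used=1 → run D
t=24: queue=[D,G] q_used=2 → run D
t=25: queue=[G] q_used=0 → run G
t=26: queue=[G] q_used=1 → run G
t=27: queue=[G] q_used=2 → run G
t=28: queue=[G] q_used=3 → run G
t=29: (idle)
t=30: (idle)
t=31: (idle)
t=32: (idle)
t=33: (idle)
t=34: (idle)
t=35: (idle)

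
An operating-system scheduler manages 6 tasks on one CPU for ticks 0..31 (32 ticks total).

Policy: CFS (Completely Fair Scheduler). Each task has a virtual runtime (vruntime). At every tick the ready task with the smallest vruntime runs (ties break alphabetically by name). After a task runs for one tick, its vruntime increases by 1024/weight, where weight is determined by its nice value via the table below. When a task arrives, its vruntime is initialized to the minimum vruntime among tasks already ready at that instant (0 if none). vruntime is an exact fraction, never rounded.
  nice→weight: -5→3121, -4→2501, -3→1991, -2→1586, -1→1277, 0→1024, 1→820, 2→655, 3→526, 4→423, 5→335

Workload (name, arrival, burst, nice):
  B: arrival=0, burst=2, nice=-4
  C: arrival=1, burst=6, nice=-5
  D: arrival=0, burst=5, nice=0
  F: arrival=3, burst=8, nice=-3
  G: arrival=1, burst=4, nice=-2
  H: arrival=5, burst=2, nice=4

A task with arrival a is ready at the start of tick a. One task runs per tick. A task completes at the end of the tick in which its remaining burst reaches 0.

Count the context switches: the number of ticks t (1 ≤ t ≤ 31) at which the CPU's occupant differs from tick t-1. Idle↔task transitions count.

context switches = 24

t=0: vr[B=0 D=0] → run B
t=1: vr[B=1024/2501 C=0 D=0 G=0] → run C
t=2: vr[B=1024/2501 C=1024/3121 D=0 G=0] → run D
t=3: vr[B=1024/2501 C=1024/3121 D=1 F=0 G=0] → run F
t=4: vr[B=1024/2501 C=1024/3121 D=1 F=1024/1991 G=0] → run G
t=5: vr[B=1024/2501 C=1024/3121 D=1 F=1024/1991 G=512/793 H=1024/3121] → run C
t=6: vr[B=1024/2501 C=2048/3121 D=1 F=1024/1991 G=512/793 H=1024/3121] → run H
t=7: vr[B=1024/2501 C=2048/3121 D=1 F=1024/1991 G=512/793 H=3629056/1320183] → run B
t=8: vr[C=2048/3121 D=1 F=1024/1991 G=512/793 H=3629056/1320183] → run F
t=9: vr[C=2048/3121 D=1 F=2048/1991 G=512/793 H=3629056/1320183] → run G
t=10: vr[C=2048/3121 D=1 F=2048/1991 G=1024/793 H=3629056/1320183] → run C
t=11: vr[C=3072/3121 D=1 F=2048/1991 G=1024/793 H=3629056/1320183] → run C
t=12: vr[C=4096/3121 D=1 F=2048/1991 G=1024/793 H=3629056/1320183] → run D
t=13: vr[C=4096/3121 D=2 F=2048/1991 G=1024/793 H=3629056/1320183] → run F
t=14: vr[C=4096/3121 D=2 F=3072/1991 G=1024/793 H=3629056/1320183] → run G
t=15: vr[C=4096/3121 D=2 F=3072/1991 G=1536/793 H=3629056/1320183] → run C
t=16: vr[C=5120/3121 D=2 F=3072/1991 G=1536/793 H=3629056/1320183] → run F
t=17: vr[C=5120/3121 D=2 F=4096/1991 G=1536/793 H=3629056/1320183] → run C
t=18: vr[D=2 F=4096/1991 G=1536/793 H=3629056/1320183] → run G
t=19: vr[D=2 F=4096/1991 H=3629056/1320183] → run D
t=20: vr[D=3 F=4096/1991 H=3629056/1320183] → run F
t=21: vr[D=3 F=5120/1991 H=3629056/1320183] → run F
t=22: vr[D=3 F=6144/1991 H=3629056/1320183] → run H
t=23: vr[D=3 F=6144/1991] → run D
t=24: vr[D=4 F=6144/1991] → run F
t=25: vr[D=4 F=7168/1991] → run F
t=26: vr[D=4] → run D
t=27: (idle)
t=28: (idle)
t=29: (idle)
t=30: (idle)
t=31: (idle)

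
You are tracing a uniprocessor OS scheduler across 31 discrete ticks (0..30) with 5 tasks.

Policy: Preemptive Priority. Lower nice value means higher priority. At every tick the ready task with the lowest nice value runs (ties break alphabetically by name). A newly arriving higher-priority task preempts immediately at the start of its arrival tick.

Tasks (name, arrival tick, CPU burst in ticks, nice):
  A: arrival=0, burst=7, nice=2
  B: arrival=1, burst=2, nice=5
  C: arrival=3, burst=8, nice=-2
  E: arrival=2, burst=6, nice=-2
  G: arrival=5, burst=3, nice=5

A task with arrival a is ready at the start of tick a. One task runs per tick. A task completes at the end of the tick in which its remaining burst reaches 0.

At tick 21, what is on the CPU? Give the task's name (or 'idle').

running at tick 21 = B

t=0: ready={A} → run A
t=1: ready={A,B} → run A
t=2: ready={A,B,E} → run E
t=3: ready={A,B,C,E} → run C
t=4: ready={A,B,C,E} → run C
t=5: ready={A,B,C,E,G} → run C
t=6: ready={A,B,C,E,G} → run C
t=7: ready={A,B,C,E,G} → run C
t=8: ready={A,B,C,E,G} → run C
t=9: ready={A,B,C,E,G} → run C
t=10: ready={A,B,C,E,G} → run C
t=11: ready={A,B,E,G} → run E
t=12: ready={A,B,E,G} → run E
t=13: ready={A,B,E,G} → run E
t=14: ready={A,B,E,G} → run E
t=15: ready={A,B,E,G} → run E
t=16: ready={A,B,G} → run A
t=17: ready={A,B,G} → run A
t=18: ready={A,B,G} → run A
t=19: ready={A,B,G} → run A
t=20: ready={A,B,G} → run A
t=21: ready={B,G} → run B
t=22: ready={B,G} → run B
t=23: ready={G} → run G
t=24: ready={G} → run G
t=25: ready={G} → run G
t=26: (idle)
t=27: (idle)
t=28: (idle)
t=29: (idle)
t=30: (idle)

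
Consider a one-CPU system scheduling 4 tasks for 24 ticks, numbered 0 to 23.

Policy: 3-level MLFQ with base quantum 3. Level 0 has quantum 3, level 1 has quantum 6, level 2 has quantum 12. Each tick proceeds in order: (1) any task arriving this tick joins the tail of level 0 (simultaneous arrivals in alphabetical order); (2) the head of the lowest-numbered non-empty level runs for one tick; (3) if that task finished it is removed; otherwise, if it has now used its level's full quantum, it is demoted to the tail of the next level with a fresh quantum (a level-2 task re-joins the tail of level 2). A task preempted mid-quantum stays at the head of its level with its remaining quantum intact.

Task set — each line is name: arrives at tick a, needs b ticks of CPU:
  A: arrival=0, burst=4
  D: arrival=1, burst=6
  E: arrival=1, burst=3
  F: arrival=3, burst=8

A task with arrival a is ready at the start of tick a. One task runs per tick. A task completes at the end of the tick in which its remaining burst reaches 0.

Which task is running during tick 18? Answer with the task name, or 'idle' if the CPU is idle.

t=0: L0/L1/L2 = A/-/- → run A
t=1: L0/L1/L2 = ADE/-/- → run A
t=2: L0/L1/L2 = ADE/-/- → run A
t=3: L0/L1/L2 = DEF/A/- → run D
t=4: L0/L1/L2 = DEF/A/- → run D
t=5: L0/L1/L2 = DEF/A/- → run D
t=6: L0/L1/L2 = EF/AD/- → run E
t=7: L0/L1/L2 = EF/AD/- → run E
t=8: L0/L1/L2 = EF/AD/- → run E
t=9: L0/L1/L2 = F/AD/- → run F
t=10: L0/L1/L2 = F/AD/- → run F
t=11: L0/L1/L2 = F/AD/- → run F
t=12: L0/L1/L2 = -/ADF/- → run A
t=13: L0/L1/L2 = -/DF/- → run D
t=14: L0/L1/L2 = -/DF/- → run D
t=15: L0/L1/L2 = -/DF/- → run D
t=16: L0/L1/L2 = -/F/- → run F
t=17: L0/L1/L2 = -/F/- → run F
t=18: L0/L1/L2 = -/F/- → run F
t=19: L0/L1/L2 = -/F/- → run F
t=20: L0/L1/L2 = -/F/- → run F
t=21: (idle)
t=22: (idle)
t=23: (idle)

running at tick 18 = F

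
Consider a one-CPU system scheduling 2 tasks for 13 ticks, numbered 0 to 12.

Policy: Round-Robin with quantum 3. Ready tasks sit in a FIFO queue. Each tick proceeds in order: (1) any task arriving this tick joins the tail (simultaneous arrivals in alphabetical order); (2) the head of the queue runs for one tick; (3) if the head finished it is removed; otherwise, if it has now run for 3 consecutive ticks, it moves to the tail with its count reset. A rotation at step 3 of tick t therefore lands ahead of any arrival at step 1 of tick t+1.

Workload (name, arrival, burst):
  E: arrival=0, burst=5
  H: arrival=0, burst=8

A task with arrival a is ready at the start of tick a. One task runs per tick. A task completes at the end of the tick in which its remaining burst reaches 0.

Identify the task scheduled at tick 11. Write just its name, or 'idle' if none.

t=0: queue=[E,H] q_used=0 → run E
t=1: queue=[E,H] q_used=1 → run E
t=2: queue=[E,H] q_used=2 → run E
t=3: queue=[H,E] q_used=0 → run H
t=4: queue=[H,E] q_used=1 → run H
t=5: queue=[H,E] q_used=2 → run H
t=6: queue=[E,H] q_used=0 → run E
t=7: queue=[E,H] q_used=1 → run E
t=8: queue=[H] q_used=0 → run H
t=9: queue=[H] q_used=1 → run H
t=10: queue=[H] q_used=2 → run H
t=11: queue=[H] q_used=0 → run H
t=12: queue=[H] q_used=1 → run H

running at tick 11 = H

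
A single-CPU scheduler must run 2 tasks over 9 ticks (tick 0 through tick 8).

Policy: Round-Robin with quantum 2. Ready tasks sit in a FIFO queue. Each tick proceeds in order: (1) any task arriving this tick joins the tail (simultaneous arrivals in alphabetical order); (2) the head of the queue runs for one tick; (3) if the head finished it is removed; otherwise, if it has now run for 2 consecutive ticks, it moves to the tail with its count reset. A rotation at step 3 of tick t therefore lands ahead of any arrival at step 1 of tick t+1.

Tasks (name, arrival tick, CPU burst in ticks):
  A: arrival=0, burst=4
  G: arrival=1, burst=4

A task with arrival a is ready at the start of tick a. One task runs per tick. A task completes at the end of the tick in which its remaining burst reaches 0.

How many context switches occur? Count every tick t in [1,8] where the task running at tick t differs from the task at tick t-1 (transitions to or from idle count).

context switches = 4

t=0: queue=[A] q_used=0 → run A
t=1: queue=[A,G] q_used=1 → run A
t=2: queue=[G,A] q_used=0 → run G
t=3: queue=[G,A] q_used=1 → run G
t=4: queue=[A,G] q_used=0 → run A
t=5: queue=[A,G] q_used=1 → run A
t=6: queue=[G] q_used=0 → run G
t=7: queue=[G] q_used=1 → run G
t=8: (idle)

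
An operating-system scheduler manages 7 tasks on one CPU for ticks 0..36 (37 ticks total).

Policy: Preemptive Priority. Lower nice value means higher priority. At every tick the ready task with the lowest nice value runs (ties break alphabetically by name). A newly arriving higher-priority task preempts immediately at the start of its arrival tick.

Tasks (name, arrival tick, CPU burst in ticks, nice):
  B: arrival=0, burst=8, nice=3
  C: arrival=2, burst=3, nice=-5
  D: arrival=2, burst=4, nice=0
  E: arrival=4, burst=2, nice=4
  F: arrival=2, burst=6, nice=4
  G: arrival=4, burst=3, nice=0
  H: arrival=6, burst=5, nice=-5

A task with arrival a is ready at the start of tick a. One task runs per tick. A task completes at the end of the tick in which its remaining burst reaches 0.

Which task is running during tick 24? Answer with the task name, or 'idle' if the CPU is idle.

t=0: ready={B} → run B
t=1: ready={B} → run B
t=2: ready={B,C,D,F} → run C
t=3: ready={B,C,D,F} → run C
t=4: ready={B,C,D,E,F,G} → run C
t=5: ready={B,D,E,F,G} → run D
t=6: ready={B,D,E,F,G,H} → run H
t=7: ready={B,D,E,F,G,H} → run H
t=8: ready={B,D,E,F,G,H} → run H
t=9: ready={B,D,E,F,G,H} → run H
t=10: ready={B,D,E,F,G,H} → run H
t=11: ready={B,D,E,F,G} → run D
t=12: ready={B,D,E,F,G} → run D
t=13: ready={B,D,E,F,G} → run D
t=14: ready={B,E,F,G} → run G
t=15: ready={B,E,F,G} → run G
t=16: ready={B,E,F,G} → run G
t=17: ready={B,E,F} → run B
t=18: ready={B,E,F} → run B
t=19: ready={B,E,F} → run B
t=20: ready={B,E,F} → run B
t=21: ready={B,E,F} → run B
t=22: ready={B,E,F} → run B
t=23: ready={E,F} → run E
t=24: ready={E,F} → run E
t=25: ready={F} → run F
t=26: ready={F} → run F
t=27: ready={F} → run F
t=28: ready={F} → run F
t=29: ready={F} → run F
t=30: ready={F} → run F
t=31: (idle)
t=32: (idle)
t=33: (idle)
t=34: (idle)
t=35: (idle)
t=36: (idle)

running at tick 24 = E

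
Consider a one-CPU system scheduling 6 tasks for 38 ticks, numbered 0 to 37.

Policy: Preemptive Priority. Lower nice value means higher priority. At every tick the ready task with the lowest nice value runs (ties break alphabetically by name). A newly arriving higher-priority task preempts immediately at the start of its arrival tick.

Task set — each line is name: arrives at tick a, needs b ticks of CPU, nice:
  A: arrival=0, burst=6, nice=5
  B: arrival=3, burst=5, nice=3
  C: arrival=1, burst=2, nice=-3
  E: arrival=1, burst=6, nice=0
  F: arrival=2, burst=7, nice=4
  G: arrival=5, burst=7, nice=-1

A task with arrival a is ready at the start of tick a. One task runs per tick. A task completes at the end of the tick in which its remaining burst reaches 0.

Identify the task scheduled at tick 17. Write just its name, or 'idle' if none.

t=0: ready={A} → run A
t=1: ready={A,C,E} → run C
t=2: ready={A,C,E,F} → run C
t=3: ready={A,B,E,F} → run E
t=4: ready={A,B,E,F} → run E
t=5: ready={A,B,E,F,G} → run G
t=6: ready={A,B,E,F,G} → run G
t=7: ready={A,B,E,F,G} → run G
t=8: ready={A,B,E,F,G} → run G
t=9: ready={A,B,E,F,G} → run G
t=10: ready={A,B,E,F,G} → run G
t=11: ready={A,B,E,F,G} → run G
t=12: ready={A,B,E,F} → run E
t=13: ready={A,B,E,F} → run E
t=14: ready={A,B,E,F} → run E
t=15: ready={A,B,E,F} → run E
t=16: ready={A,B,F} → run B
t=17: ready={A,B,F} → run B
t=18: ready={A,B,F} → run B
t=19: ready={A,B,F} → run B
t=20: ready={A,B,F} → run B
t=21: ready={A,F} → run F
t=22: ready={A,F} → run F
t=23: ready={A,F} → run F
t=24: ready={A,F} → run F
t=25: ready={A,F} → run F
t=26: ready={A,F} → run F
t=27: ready={A,F} → run F
t=28: ready={A} → run A
t=29: ready={A} → run A
t=30: ready={A} → run A
t=31: ready={A} → run A
t=32: ready={A} → run A
t=33: (idle)
t=34: (idle)
t=35: (idle)
t=36: (idle)
t=37: (idle)

running at tick 17 = B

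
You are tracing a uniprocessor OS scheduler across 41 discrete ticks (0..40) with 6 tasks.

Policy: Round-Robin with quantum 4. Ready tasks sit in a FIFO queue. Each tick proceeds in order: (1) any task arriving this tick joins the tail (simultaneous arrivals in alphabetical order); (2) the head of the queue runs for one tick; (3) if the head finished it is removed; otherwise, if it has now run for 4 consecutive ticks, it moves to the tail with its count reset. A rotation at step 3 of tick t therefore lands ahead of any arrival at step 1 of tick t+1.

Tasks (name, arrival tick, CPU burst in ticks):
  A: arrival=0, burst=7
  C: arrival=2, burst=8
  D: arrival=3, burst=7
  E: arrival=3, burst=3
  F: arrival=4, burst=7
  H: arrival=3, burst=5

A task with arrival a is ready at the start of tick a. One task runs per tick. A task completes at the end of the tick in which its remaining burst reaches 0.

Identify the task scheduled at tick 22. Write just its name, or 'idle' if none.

running at tick 22 = F

t=0: queue=[A] q_used=0 → run A
t=1: queue=[A] q_used=1 → run A
t=2: queue=[A,C] q_used=2 → run A
t=3: queue=[A,C,D,E,H] q_used=3 → run A
t=4: queue=[C,D,E,H,A,F] q_used=0 → run C
t=5: queue=[C,D,E,H,A,F] q_used=1 → run C
t=6: queue=[C,D,E,H,A,F] q_used=2 → run C
t=7: queue=[C,D,E,H,A,F] q_used=3 → run C
t=8: queue=[D,E,H,A,F,C] q_used=0 → run D
t=9: queue=[D,E,H,A,F,C] q_used=1 → run D
t=10: queue=[D,E,H,A,F,C] q_used=2 → run D
t=11: queue=[D,E,H,A,F,C] q_used=3 → run D
t=12: queue=[E,H,A,F,C,D] q_used=0 → run E
t=13: queue=[E,H,A,F,C,D] q_used=1 → run E
t=14: queue=[E,H,A,F,C,D] q_used=2 → run E
t=15: queue=[H,A,F,C,D] q_used=0 → run H
t=16: queue=[H,A,F,C,D] q_used=1 → run H
t=17: queue=[H,A,F,C,D] q_used=2 → run H
t=18: queue=[H,A,F,C,D] q_used=3 → run H
t=19: queue=[A,F,C,D,H] q_used=0 → run A
t=20: queue=[A,F,C,D,H] q_used=1 → run A
t=21: queue=[A,F,C,D,H] q_used=2 → run A
t=22: queue=[F,C,D,H] q_used=0 → run F
t=23: queue=[F,C,D,H] q_used=1 → run F
t=24: queue=[F,C,D,H] q_used=2 → run F
t=25: queue=[F,C,D,H] q_used=3 → run F
t=26: queue=[C,D,H,F] q_used=0 → run C
t=27: queue=[C,D,H,F] q_used=1 → run C
t=28: queue=[C,D,H,F] q_used=2 → run C
t=29: queue=[C,D,H,F] q_used=3 → run C
t=30: queue=[D,H,F] q_used=0 → run D
t=31: queue=[D,H,F] q_used=1 → run D
t=32: queue=[D,H,F] q_used=2 → run D
t=33: queue=[H,F] q_used=0 → run H
t=34: queue=[F] q_used=0 → run F
t=35: queue=[F] q_used=1 → run F
t=36: queue=[F] q_used=2 → run F
t=37: (idle)
t=38: (idle)
t=39: (idle)
t=40: (idle)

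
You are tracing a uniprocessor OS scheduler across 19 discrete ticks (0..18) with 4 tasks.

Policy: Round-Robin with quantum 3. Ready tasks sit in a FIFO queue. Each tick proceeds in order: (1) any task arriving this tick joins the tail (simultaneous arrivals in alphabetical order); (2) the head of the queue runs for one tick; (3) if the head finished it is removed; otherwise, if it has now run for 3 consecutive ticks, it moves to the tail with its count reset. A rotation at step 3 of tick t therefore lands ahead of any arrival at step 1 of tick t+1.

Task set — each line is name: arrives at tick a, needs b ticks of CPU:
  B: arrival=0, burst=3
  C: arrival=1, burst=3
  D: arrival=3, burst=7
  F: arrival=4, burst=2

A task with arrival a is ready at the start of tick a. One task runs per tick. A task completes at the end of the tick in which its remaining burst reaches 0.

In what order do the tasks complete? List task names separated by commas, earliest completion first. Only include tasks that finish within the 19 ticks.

t=0: queue=[B] q_used=0 → run B
t=1: queue=[B,C] q_used=1 → run B
t=2: queue=[B,C] q_used=2 → run B
t=3: queue=[C,D] q_used=0 → run C
t=4: queue=[C,D,F] q_used=1 → run C
t=5: queue=[C,D,F] q_used=2 → run C
t=6: queue=[D,F] q_used=0 → run D
t=7: queue=[D,F] q_used=1 → run D
t=8: queue=[D,F] q_used=2 → run D
t=9: queue=[F,D] q_used=0 → run F
t=10: queue=[F,D] q_used=1 → run F
t=11: queue=[D] q_used=0 → run D
t=12: queue=[D] q_used=1 → run D
t=13: queue=[D] q_used=2 → run D
t=14: queue=[D] q_used=0 → run D
t=15: (idle)
t=16: (idle)
t=17: (idle)
t=18: (idle)

completion order = B, C, F, D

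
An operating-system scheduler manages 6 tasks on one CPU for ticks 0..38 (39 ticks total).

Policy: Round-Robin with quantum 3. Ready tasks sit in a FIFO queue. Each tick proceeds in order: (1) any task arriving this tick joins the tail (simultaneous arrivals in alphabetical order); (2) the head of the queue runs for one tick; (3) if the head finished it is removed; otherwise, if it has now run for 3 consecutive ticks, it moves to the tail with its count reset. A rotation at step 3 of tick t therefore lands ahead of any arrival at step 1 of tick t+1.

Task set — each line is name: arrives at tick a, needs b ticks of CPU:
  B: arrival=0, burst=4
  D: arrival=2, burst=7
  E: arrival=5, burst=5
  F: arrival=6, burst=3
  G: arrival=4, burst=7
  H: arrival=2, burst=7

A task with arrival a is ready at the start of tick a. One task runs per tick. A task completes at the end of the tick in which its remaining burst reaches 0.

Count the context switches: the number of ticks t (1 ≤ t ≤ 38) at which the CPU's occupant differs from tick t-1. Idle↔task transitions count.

context switches = 14

t=0: queue=[B] q_used=0 → run B
t=1: queue=[B] q_used=1 → run B
t=2: queue=[B,D,H] q_used=2 → run B
t=3: queue=[D,H,B] q_used=0 → run D
t=4: queue=[D,H,B,G] q_used=1 → run D
t=5: queue=[D,H,B,G,E] q_used=2 → run D
t=6: queue=[H,B,G,E,D,F] q_used=0 → run H
t=7: queue=[H,B,G,E,D,F] q_used=1 → run H
t=8: queue=[H,B,G,E,D,F] q_used=2 → run H
t=9: queue=[B,G,E,D,F,H] q_used=0 → run B
t=10: queue=[G,E,D,F,H] q_used=0 → run G
t=11: queue=[G,E,D,F,H] q_used=1 → run G
t=12: queue=[G,E,D,F,H] q_used=2 → run G
t=13: queue=[E,D,F,H,G] q_used=0 → run E
t=14: queue=[E,D,F,H,G] q_used=1 → run E
t=15: queue=[E,D,F,H,G] q_used=2 → run E
t=16: queue=[D,F,H,G,E] q_used=0 → run D
t=17: queue=[D,F,H,G,E] q_used=1 → run D
t=18: queue=[D,F,H,G,E] q_used=2 → run D
t=19: queue=[F,H,G,E,D] q_used=0 → run F
t=20: queue=[F,H,G,E,D] q_used=1 → run F
t=21: queue=[F,H,G,E,D] q_used=2 → run F
t=22: queue=[H,G,E,D] q_used=0 → run H
t=23: queue=[H,G,E,D] q_used=1 → run H
t=24: queue=[H,G,E,D] q_used=2 → run H
t=25: queue=[G,E,D,H] q_used=0 → run G
t=26: queue=[G,E,D,H] q_used=1 → run G
t=27: queue=[G,E,D,H] q_used=2 → run G
t=28: queue=[E,D,H,G] q_used=0 → run E
t=29: queue=[E,D,H,G] q_used=1 → run E
t=30: queue=[D,H,G] q_used=0 → run D
t=31: queue=[H,G] q_used=0 → run H
t=32: queue=[G] q_used=0 → run G
t=33: (idle)
t=34: (idle)
t=35: (idle)
t=36: (idle)
t=37: (idle)
t=38: (idle)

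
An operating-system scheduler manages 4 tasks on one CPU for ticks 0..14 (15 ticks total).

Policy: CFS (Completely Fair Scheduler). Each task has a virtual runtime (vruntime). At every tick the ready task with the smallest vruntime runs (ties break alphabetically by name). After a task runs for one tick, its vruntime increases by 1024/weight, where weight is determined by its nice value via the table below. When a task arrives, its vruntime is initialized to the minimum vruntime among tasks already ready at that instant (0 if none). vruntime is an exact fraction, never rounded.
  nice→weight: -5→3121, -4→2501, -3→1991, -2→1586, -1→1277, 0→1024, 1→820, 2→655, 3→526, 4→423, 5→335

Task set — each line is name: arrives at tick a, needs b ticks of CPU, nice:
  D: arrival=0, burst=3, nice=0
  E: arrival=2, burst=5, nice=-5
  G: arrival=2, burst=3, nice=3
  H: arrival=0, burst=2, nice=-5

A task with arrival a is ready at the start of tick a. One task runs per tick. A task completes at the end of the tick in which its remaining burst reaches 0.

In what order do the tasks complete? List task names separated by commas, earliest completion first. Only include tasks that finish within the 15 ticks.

completion order = H, E, D, G

t=0: vr[D=0 H=0] → run D
t=1: vr[D=1 H=0] → run H
t=2: vr[D=1 E=1024/3121 G=1024/3121 H=1024/3121] → run E
t=3: vr[D=1 E=2048/3121 G=1024/3121 H=1024/3121] → run G
t=4: vr[D=1 E=2048/3121 G=1867264/820823 H=1024/3121] → run H
t=5: vr[D=1 E=2048/3121 G=1867264/820823] → run E
t=6: vr[D=1 E=3072/3121 G=1867264/820823] → run E
t=7: vr[D=1 E=4096/3121 G=1867264/820823] → run D
t=8: vr[D=2 E=4096/3121 G=1867264/820823] → run E
t=9: vr[D=2 E=5120/3121 G=1867264/820823] → run E
t=10: vr[D=2 G=1867264/820823] → run D
t=11: vr[G=1867264/820823] → run G
t=12: vr[G=3465216/820823] → run G
t=13: (idle)
t=14: (idle)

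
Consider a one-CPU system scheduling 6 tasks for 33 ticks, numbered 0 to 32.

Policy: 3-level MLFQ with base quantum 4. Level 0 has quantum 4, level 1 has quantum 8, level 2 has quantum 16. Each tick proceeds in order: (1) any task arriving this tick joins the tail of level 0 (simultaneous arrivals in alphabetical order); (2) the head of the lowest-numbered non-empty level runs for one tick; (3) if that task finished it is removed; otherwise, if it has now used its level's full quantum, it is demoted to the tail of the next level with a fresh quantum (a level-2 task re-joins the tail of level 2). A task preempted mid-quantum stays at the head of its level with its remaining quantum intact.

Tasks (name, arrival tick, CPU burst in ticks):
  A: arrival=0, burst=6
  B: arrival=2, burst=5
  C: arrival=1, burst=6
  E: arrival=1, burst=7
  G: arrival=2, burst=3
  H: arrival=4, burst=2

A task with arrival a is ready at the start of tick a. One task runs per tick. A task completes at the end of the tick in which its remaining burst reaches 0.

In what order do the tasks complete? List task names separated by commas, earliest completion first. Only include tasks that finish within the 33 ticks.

completion order = G, H, A, C, E, B

t=0: L0/L1/L2 = A/-/- → run A
t=1: L0/L1/L2 = ACE/-/- → run A
t=2: L0/L1/L2 = ACEBG/-/- → run A
t=3: L0/L1/L2 = ACEBG/-/- → run A
t=4: L0/L1/L2 = CEBGH/A/- → run C
t=5: L0/L1/L2 = CEBGH/A/- → run C
t=6: L0/L1/L2 = CEBGH/A/- → run C
t=7: L0/L1/L2 = CEBGH/A/- → run C
t=8: L0/L1/L2 = EBGH/AC/- → run E
t=9: L0/L1/L2 = EBGH/AC/- → run E
t=10: L0/L1/L2 = EBGH/AC/- → run E
t=11: L0/L1/L2 = EBGH/AC/- → run E
t=12: L0/L1/L2 = BGH/ACE/- → run B
t=13: L0/L1/L2 = BGH/ACE/- → run B
t=14: L0/L1/L2 = BGH/ACE/- → run B
t=15: L0/L1/L2 = BGH/ACE/- → run B
t=16: L0/L1/L2 = GH/ACEB/- → run G
t=17: L0/L1/L2 = GH/ACEB/- → run G
t=18: L0/L1/L2 = GH/ACEB/- → run G
t=19: L0/L1/L2 = H/ACEB/- → run H
t=20: L0/L1/L2 = H/ACEB/- → run H
t=21: L0/L1/L2 = -/ACEB/- → run A
t=22: L0/L1/L2 = -/ACEB/- → run A
t=23: L0/L1/L2 = -/CEB/- → run C
t=24: L0/L1/L2 = -/CEB/- → run C
t=25: L0/L1/L2 = -/EB/- → run E
t=26: L0/L1/L2 = -/EB/- → run E
t=27: L0/L1/L2 = -/EB/- → run E
t=28: L0/L1/L2 = -/B/- → run B
t=29: (idle)
t=30: (idle)
t=31: (idle)
t=32: (idle)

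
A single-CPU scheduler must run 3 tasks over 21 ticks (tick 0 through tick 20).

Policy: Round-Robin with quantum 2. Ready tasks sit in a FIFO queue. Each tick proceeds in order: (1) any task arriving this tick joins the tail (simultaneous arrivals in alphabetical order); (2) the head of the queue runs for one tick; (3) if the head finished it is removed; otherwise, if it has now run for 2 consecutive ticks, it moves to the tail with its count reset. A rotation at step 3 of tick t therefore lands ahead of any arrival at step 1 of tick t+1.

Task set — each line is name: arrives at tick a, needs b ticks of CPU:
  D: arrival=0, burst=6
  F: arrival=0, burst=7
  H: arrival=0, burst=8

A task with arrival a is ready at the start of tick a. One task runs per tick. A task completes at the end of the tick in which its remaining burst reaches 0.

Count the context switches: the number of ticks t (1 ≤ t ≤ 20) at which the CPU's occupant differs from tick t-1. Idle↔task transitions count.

t=0: queue=[D,F,H] q_used=0 → run D
t=1: queue=[D,F,H] q_used=1 → run D
t=2: queue=[F,H,D] q_used=0 → run F
t=3: queue=[F,H,D] q_used=1 → run F
t=4: queue=[H,D,F] q_used=0 → run H
t=5: queue=[H,D,F] q_used=1 → run H
t=6: queue=[D,F,H] q_used=0 → run D
t=7: queue=[D,F,H] q_used=1 → run D
t=8: queue=[F,H,D] q_used=0 → run F
t=9: queue=[F,H,D] q_used=1 → run F
t=10: queue=[H,D,F] q_used=0 → run H
t=11: queue=[H,D,F] q_used=1 → run H
t=12: queue=[D,F,H] q_used=0 → run D
t=13: queue=[D,F,H] q_used=1 → run D
t=14: queue=[F,H] q_used=0 → run F
t=15: queue=[F,H] q_used=1 → run F
t=16: queue=[H,F] q_used=0 → run H
t=17: queue=[H,F] q_used=1 → run H
t=18: queue=[F,H] q_used=0 → run F
t=19: queue=[H] q_used=0 → run H
t=20: queue=[H] q_used=1 → run H

context switches = 10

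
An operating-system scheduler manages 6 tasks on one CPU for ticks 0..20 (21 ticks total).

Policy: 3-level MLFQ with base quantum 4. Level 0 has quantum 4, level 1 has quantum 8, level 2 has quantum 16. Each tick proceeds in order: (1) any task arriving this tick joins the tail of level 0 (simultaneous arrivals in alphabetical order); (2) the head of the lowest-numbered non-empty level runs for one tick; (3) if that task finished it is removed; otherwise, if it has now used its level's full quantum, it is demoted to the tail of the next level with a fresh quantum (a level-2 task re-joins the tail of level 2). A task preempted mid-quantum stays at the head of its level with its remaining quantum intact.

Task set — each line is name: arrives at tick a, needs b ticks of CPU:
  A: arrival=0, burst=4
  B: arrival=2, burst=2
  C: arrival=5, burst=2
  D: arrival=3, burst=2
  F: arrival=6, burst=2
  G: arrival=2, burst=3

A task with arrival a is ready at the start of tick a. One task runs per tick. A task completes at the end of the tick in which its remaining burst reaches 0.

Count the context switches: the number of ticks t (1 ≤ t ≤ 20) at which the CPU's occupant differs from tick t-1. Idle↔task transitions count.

t=0: L0/L1/L2 = A/-/- → run A
t=1: L0/L1/L2 = A/-/- → run A
t=2: L0/L1/L2 = ABG/-/- → run A
t=3: L0/L1/L2 = ABGD/-/- → run A
t=4: L0/L1/L2 = BGD/-/- → run B
t=5: L0/L1/L2 = BGDC/-/- → run B
t=6: L0/L1/L2 = GDCF/-/- → run G
t=7: L0/L1/L2 = GDCF/-/- → run G
t=8: L0/L1/L2 = GDCF/-/- → run G
t=9: L0/L1/L2 = DCF/-/- → run D
t=10: L0/L1/L2 = DCF/-/- → run D
t=11: L0/L1/L2 = CF/-/- → run C
t=12: L0/L1/L2 = CF/-/- → run C
t=13: L0/L1/L2 = F/-/- → run F
t=14: L0/L1/L2 = F/-/- → run F
t=15: (idle)
t=16: (idle)
t=17: (idle)
t=18: (idle)
t=19: (idle)
t=20: (idle)

context switches = 6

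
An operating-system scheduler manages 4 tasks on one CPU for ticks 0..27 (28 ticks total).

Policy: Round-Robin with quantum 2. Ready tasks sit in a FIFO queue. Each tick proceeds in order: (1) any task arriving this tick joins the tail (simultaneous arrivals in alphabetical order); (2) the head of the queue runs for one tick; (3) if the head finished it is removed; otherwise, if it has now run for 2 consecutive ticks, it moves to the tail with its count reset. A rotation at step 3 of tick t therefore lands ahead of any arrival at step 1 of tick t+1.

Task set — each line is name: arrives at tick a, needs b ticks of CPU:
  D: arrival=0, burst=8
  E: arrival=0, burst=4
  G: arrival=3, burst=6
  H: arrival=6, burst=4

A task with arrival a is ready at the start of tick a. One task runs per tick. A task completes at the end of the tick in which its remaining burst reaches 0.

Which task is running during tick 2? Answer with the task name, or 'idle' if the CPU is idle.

t=0: queue=[D,E] q_used=0 → run D
t=1: queue=[D,E] q_used=1 → run D
t=2: queue=[E,D] q_used=0 → run E
t=3: queue=[E,D,G] q_used=1 → run E
t=4: queue=[D,G,E] q_used=0 → run D
t=5: queue=[D,G,E] q_used=1 → run D
t=6: queue=[G,E,D,H] q_used=0 → run G
t=7: queue=[G,E,D,H] q_used=1 → run G
t=8: queue=[E,D,H,G] q_used=0 → run E
t=9: queue=[E,D,H,G] q_used=1 → run E
t=10: queue=[D,H,G] q_used=0 → run D
t=11: queue=[D,H,G] q_used=1 → run D
t=12: queue=[H,G,D] q_used=0 → run H
t=13: queue=[H,G,D] q_used=1 → run H
t=14: queue=[G,D,H] q_used=0 → run G
t=15: queue=[G,D,H] q_used=1 → run G
t=16: queue=[D,H,G] q_used=0 → run D
t=17: queue=[D,H,G] q_used=1 → run D
t=18: queue=[H,G] q_used=0 → run H
t=19: queue=[H,G] q_used=1 → run H
t=20: queue=[G] q_used=0 → run G
t=21: queue=[G] q_used=1 → run G
t=22: (idle)
t=23: (idle)
t=24: (idle)
t=25: (idle)
t=26: (idle)
t=27: (idle)

running at tick 2 = E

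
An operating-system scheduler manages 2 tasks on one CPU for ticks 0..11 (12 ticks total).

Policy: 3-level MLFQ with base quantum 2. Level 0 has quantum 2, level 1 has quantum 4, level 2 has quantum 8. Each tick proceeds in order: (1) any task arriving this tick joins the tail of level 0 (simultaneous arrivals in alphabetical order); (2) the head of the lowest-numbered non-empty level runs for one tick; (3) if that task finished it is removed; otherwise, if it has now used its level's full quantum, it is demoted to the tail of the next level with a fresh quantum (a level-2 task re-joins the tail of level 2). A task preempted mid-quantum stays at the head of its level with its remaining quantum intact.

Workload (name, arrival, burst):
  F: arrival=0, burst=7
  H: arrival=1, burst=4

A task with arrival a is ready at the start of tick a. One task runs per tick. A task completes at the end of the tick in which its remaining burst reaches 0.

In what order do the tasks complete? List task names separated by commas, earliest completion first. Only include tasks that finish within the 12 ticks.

t=0: L0/L1/L2 = F/-/- → run F
t=1: L0/L1/L2 = FH/-/- → run F
t=2: L0/L1/L2 = H/F/- → run H
t=3: L0/L1/L2 = H/F/- → run H
t=4: L0/L1/L2 = -/FH/- → run F
t=5: L0/L1/L2 = -/FH/- → run F
t=6: L0/L1/L2 = -/FH/- → run F
t=7: L0/L1/L2 = -/FH/- → run F
t=8: L0/L1/L2 = -/H/F → run H
t=9: L0/L1/L2 = -/H/F → run H
t=10: L0/L1/L2 = -/-/F → run F
t=11: (idle)

completion order = H, F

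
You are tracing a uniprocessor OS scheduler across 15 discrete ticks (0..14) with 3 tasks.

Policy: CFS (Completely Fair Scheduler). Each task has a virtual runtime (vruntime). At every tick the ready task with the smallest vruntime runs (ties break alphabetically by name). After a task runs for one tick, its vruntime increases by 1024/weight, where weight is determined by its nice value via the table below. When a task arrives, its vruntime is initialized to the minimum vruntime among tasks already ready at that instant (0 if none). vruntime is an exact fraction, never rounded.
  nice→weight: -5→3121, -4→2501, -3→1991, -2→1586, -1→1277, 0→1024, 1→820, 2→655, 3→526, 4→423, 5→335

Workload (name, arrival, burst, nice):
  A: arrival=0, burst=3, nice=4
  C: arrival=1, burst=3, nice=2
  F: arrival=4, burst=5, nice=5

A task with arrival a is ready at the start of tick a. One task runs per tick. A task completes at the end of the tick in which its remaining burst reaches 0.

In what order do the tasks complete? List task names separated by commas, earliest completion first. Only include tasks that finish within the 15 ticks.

t=0: vr[A=0] → run A
t=1: vr[A=1024/423 C=1024/423] → run A
t=2: vr[A=2048/423 C=1024/423] → run C
t=3: vr[A=2048/423 C=1103872/277065] → run C
t=4: vr[A=2048/423 C=1537024/277065 F=2048/423] → run A
t=5: vr[C=1537024/277065 F=2048/423] → run F
t=6: vr[C=1537024/277065 F=1119232/141705] → run C
t=7: vr[F=1119232/141705] → run F
t=8: vr[F=1552384/141705] → run F
t=9: vr[F=1985536/141705] → run F
t=10: vr[F=2418688/141705] → run F
t=11: (idle)
t=12: (idle)
t=13: (idle)
t=14: (idle)

completion order = A, C, F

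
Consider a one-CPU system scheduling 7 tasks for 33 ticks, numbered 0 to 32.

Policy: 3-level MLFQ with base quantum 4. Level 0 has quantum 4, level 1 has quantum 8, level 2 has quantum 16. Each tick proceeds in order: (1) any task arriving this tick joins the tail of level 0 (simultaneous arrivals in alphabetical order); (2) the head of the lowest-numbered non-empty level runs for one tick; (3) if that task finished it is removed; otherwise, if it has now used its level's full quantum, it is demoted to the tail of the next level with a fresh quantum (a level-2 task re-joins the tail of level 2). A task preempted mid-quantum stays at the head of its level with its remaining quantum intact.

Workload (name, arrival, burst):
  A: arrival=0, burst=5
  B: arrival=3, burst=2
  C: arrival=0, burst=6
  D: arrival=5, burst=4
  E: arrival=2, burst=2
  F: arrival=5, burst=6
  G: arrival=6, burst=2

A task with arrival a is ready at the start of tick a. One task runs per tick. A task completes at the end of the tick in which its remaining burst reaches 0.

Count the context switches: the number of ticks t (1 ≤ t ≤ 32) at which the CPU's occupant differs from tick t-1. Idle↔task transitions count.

context switches = 10

t=0: L0/L1/L2 = AC/-/- → run A
t=1: L0/L1/L2 = AC/-/- → run A
t=2: L0/L1/L2 = ACE/-/- → run A
t=3: L0/L1/L2 = ACEB/-/- → run A
t=4: L0/L1/L2 = CEB/A/- → run C
t=5: L0/L1/L2 = CEBDF/A/- → run C
t=6: L0/L1/L2 = CEBDFG/A/- → run C
t=7: L0/L1/L2 = CEBDFG/A/- → run C
t=8: L0/L1/L2 = EBDFG/AC/- → run E
t=9: L0/L1/L2 = EBDFG/AC/- → run E
t=10: L0/L1/L2 = BDFG/AC/- → run B
t=11: L0/L1/L2 = BDFG/AC/- → run B
t=12: L0/L1/L2 = DFG/AC/- → run D
t=13: L0/L1/L2 = DFG/AC/- → run D
t=14: L0/L1/L2 = DFG/AC/- → run D
t=15: L0/L1/L2 = DFG/AC/- → run D
t=16: L0/L1/L2 = FG/AC/- → run F
t=17: L0/L1/L2 = FG/AC/- → run F
t=18: L0/L1/L2 = FG/AC/- → run F
t=19: L0/L1/L2 = FG/AC/- → run F
t=20: L0/L1/L2 = G/ACF/- → run G
t=21: L0/L1/L2 = G/ACF/- → run G
t=22: L0/L1/L2 = -/ACF/- → run A
t=23: L0/L1/L2 = -/CF/- → run C
t=24: L0/L1/L2 = -/CF/- → run C
t=25: L0/L1/L2 = -/F/- → run F
t=26: L0/L1/L2 = -/F/- → run F
t=27: (idle)
t=28: (idle)
t=29: (idle)
t=30: (idle)
t=31: (idle)
t=32: (idle)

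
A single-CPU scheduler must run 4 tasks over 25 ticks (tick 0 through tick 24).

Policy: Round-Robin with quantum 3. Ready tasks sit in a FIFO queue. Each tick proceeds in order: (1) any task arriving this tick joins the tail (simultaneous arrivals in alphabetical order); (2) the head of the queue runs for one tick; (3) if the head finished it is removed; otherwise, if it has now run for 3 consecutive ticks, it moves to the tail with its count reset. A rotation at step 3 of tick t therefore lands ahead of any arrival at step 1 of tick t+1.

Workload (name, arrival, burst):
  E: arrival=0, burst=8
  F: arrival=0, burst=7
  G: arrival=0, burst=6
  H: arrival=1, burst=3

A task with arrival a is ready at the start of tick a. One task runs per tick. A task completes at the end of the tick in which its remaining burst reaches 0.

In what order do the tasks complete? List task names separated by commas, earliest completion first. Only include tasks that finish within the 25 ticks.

completion order = H, G, E, F

t=0: queue=[E,F,G] q_used=0 → run E
t=1: queue=[E,F,G,H] q_used=1 → run E
t=2: queue=[E,F,G,H] q_used=2 → run E
t=3: queue=[F,G,H,E] q_used=0 → run F
t=4: queue=[F,G,H,E] q_used=1 → run F
t=5: queue=[F,G,H,E] q_used=2 → run F
t=6: queue=[G,H,E,F] q_used=0 → run G
t=7: queue=[G,H,E,F] q_used=1 → run G
t=8: queue=[G,H,E,F] q_used=2 → run G
t=9: queue=[H,E,F,G] q_used=0 → run H
t=10: queue=[H,E,F,G] q_used=1 → run H
t=11: queue=[H,E,F,G] q_used=2 → run H
t=12: queue=[E,F,G] q_used=0 → run E
t=13: queue=[E,F,G] q_used=1 → run E
t=14: queue=[E,F,G] q_used=2 → run E
t=15: queue=[F,G,E] q_used=0 → run F
t=16: queue=[F,G,E] q_used=1 → run F
t=17: queue=[F,G,E] q_used=2 → run F
t=18: queue=[G,E,F] q_used=0 → run G
t=19: queue=[G,E,F] q_used=1 → run G
t=20: queue=[G,E,F] q_used=2 → run G
t=21: queue=[E,F] q_used=0 → run E
t=22: queue=[E,F] q_used=1 → run E
t=23: queue=[F] q_used=0 → run F
t=24: (idle)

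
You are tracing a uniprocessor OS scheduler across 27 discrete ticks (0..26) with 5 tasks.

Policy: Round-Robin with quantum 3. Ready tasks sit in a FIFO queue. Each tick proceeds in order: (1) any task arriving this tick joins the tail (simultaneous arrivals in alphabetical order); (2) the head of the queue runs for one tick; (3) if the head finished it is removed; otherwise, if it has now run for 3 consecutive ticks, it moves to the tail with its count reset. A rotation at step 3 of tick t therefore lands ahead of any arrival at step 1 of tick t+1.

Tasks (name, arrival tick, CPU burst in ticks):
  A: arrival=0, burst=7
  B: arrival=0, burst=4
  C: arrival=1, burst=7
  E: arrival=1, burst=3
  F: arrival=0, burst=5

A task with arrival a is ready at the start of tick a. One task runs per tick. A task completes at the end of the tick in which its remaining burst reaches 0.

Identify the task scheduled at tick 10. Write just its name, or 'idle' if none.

t=0: queue=[A,B,F] q_used=0 → run A
t=1: queue=[A,B,F,C,E] q_used=1 → run A
t=2: queue=[A,B,F,C,E] q_used=2 → run A
t=3: queue=[B,F,C,E,A] q_used=0 → run B
t=4: queue=[B,F,C,E,A] q_used=1 → run B
t=5: queue=[B,F,C,E,A] q_used=2 → run B
t=6: queue=[F,C,E,A,B] q_used=0 → run F
t=7: queue=[F,C,E,A,B] q_used=1 → run F
t=8: queue=[F,C,E,A,B] q_used=2 → run F
t=9: queue=[C,E,A,B,F] q_used=0 → run C
t=10: queue=[C,E,A,B,F] q_used=1 → run C
t=11: queue=[C,E,A,B,F] q_used=2 → run C
t=12: queue=[E,A,B,F,C] q_used=0 → run E
t=13: queue=[E,A,B,F,C] q_used=1 → run E
t=14: queue=[E,A,B,F,C] q_used=2 → run E
t=15: queue=[A,B,F,C] q_used=0 → run A
t=16: queue=[A,B,F,C] q_used=1 → run A
t=17: queue=[A,B,F,C] q_used=2 → run A
t=18: queue=[B,F,C,A] q_used=0 → run B
t=19: queue=[F,C,A] q_used=0 → run F
t=20: queue=[F,C,A] q_used=1 → run F
t=21: queue=[C,A] q_used=0 → run C
t=22: queue=[C,A] q_used=1 → run C
t=23: queue=[C,A] q_used=2 → run C
t=24: queue=[A,C] q_used=0 → run A
t=25: queue=[C] q_used=0 → run C
t=26: (idle)

running at tick 10 = C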